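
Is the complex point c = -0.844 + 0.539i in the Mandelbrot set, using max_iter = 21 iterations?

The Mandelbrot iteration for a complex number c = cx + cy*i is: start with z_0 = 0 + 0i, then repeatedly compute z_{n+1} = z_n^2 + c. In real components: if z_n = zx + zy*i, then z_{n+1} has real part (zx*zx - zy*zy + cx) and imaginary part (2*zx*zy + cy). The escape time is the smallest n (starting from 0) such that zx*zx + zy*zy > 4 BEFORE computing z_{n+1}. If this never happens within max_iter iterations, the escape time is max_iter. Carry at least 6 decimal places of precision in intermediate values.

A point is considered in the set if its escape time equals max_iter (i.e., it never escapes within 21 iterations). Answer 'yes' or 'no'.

z_0 = 0 + 0i, c = -0.8440 + 0.5390i
Iter 1: z = -0.8440 + 0.5390i, |z|^2 = 1.0029
Iter 2: z = -0.4222 + -0.3708i, |z|^2 = 0.3158
Iter 3: z = -0.8033 + 0.8521i, |z|^2 = 1.3714
Iter 4: z = -0.9249 + -0.8300i, |z|^2 = 1.5442
Iter 5: z = -0.6775 + 2.0742i, |z|^2 = 4.7614
Escaped at iteration 5

Answer: no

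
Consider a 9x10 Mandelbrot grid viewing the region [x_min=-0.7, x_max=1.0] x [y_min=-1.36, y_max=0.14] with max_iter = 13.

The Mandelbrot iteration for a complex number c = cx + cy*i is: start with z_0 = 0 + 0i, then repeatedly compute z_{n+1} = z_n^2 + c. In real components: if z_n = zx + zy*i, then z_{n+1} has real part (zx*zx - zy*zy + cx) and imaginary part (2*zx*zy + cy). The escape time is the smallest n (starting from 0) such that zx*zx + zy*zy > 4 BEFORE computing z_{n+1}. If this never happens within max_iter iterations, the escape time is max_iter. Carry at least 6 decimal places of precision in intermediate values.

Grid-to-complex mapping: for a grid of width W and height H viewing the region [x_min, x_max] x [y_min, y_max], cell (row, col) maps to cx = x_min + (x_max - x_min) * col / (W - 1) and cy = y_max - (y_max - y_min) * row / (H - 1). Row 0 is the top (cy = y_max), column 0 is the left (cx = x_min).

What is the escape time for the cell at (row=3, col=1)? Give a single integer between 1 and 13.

Answer: 13

Derivation:
z_0 = 0 + 0i, c = -0.4875 + -0.3600i
Iter 1: z = -0.4875 + -0.3600i, |z|^2 = 0.3673
Iter 2: z = -0.3794 + -0.0090i, |z|^2 = 0.1441
Iter 3: z = -0.3436 + -0.3532i, |z|^2 = 0.2428
Iter 4: z = -0.4942 + -0.1173i, |z|^2 = 0.2580
Iter 5: z = -0.2571 + -0.2441i, |z|^2 = 0.1256
Iter 6: z = -0.4810 + -0.2345i, |z|^2 = 0.2864
Iter 7: z = -0.3111 + -0.1344i, |z|^2 = 0.1149
Iter 8: z = -0.4087 + -0.2764i, |z|^2 = 0.2435
Iter 9: z = -0.3968 + -0.1341i, |z|^2 = 0.1754
Iter 10: z = -0.3480 + -0.2536i, |z|^2 = 0.1854
Iter 11: z = -0.4307 + -0.1835i, |z|^2 = 0.2192
Iter 12: z = -0.3357 + -0.2020i, |z|^2 = 0.1535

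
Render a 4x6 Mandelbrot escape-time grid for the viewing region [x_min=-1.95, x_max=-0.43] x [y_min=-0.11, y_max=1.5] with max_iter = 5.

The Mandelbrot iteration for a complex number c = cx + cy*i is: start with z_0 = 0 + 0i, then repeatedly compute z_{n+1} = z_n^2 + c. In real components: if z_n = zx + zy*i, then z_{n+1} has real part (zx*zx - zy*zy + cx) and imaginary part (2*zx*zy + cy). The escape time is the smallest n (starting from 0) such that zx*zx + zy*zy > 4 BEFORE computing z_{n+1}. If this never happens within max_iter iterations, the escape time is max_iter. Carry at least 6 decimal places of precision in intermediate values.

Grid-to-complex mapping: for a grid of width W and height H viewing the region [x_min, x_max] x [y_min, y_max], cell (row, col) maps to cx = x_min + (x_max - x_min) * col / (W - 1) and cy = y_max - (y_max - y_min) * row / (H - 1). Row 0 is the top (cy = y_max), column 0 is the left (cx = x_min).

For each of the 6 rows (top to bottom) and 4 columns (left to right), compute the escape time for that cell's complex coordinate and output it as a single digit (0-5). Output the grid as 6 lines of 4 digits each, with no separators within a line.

(row=0, col=0): c = -1.9500 + 1.5000i → escape time 1
(row=0, col=1): c = -1.4433 + 1.5000i → escape time 1
(row=0, col=2): c = -0.9367 + 1.5000i → escape time 2
(row=0, col=3): c = -0.4300 + 1.5000i → escape time 2
(row=1, col=0): c = -1.9500 + 1.1780i → escape time 1
(row=1, col=1): c = -1.4433 + 1.1780i → escape time 2
(row=1, col=2): c = -0.9367 + 1.1780i → escape time 3
(row=1, col=3): c = -0.4300 + 1.1780i → escape time 3
(row=2, col=0): c = -1.9500 + 0.8560i → escape time 1
(row=2, col=1): c = -1.4433 + 0.8560i → escape time 3
(row=2, col=2): c = -0.9367 + 0.8560i → escape time 3
(row=2, col=3): c = -0.4300 + 0.8560i → escape time 5
(row=3, col=0): c = -1.9500 + 0.5340i → escape time 1
(row=3, col=1): c = -1.4433 + 0.5340i → escape time 3
(row=3, col=2): c = -0.9367 + 0.5340i → escape time 5
(row=3, col=3): c = -0.4300 + 0.5340i → escape time 5
(row=4, col=0): c = -1.9500 + 0.2120i → escape time 3
(row=4, col=1): c = -1.4433 + 0.2120i → escape time 5
(row=4, col=2): c = -0.9367 + 0.2120i → escape time 5
(row=4, col=3): c = -0.4300 + 0.2120i → escape time 5
(row=5, col=0): c = -1.9500 + -0.1100i → escape time 4
(row=5, col=1): c = -1.4433 + -0.1100i → escape time 5
(row=5, col=2): c = -0.9367 + -0.1100i → escape time 5
(row=5, col=3): c = -0.4300 + -0.1100i → escape time 5

Answer: 1122
1233
1335
1355
3555
4555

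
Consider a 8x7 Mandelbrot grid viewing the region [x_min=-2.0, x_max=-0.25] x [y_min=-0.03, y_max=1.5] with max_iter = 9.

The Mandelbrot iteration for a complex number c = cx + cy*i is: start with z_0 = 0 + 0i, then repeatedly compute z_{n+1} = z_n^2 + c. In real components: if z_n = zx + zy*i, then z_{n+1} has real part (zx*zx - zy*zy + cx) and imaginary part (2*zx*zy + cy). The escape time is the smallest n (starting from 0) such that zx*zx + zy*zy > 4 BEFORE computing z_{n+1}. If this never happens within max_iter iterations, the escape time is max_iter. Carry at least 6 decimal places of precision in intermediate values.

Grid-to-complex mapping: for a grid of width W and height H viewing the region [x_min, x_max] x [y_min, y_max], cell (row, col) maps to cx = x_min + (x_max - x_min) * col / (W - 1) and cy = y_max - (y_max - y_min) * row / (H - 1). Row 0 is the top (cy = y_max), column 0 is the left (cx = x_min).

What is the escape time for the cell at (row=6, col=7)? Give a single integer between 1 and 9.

Answer: 9

Derivation:
z_0 = 0 + 0i, c = -0.2500 + -0.0300i
Iter 1: z = -0.2500 + -0.0300i, |z|^2 = 0.0634
Iter 2: z = -0.1884 + -0.0150i, |z|^2 = 0.0357
Iter 3: z = -0.2147 + -0.0243i, |z|^2 = 0.0467
Iter 4: z = -0.2045 + -0.0195i, |z|^2 = 0.0422
Iter 5: z = -0.2086 + -0.0220i, |z|^2 = 0.0440
Iter 6: z = -0.2070 + -0.0208i, |z|^2 = 0.0433
Iter 7: z = -0.2076 + -0.0214i, |z|^2 = 0.0436
Iter 8: z = -0.2074 + -0.0211i, |z|^2 = 0.0434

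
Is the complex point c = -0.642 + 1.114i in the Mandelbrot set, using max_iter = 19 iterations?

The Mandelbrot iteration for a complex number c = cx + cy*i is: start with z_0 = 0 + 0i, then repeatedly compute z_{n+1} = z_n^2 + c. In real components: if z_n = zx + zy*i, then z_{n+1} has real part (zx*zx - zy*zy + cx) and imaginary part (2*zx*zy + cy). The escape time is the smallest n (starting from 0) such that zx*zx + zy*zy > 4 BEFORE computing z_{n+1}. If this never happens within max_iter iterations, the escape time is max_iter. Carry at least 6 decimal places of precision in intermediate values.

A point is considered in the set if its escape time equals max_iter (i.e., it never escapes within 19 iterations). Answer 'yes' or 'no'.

z_0 = 0 + 0i, c = -0.6420 + 1.1140i
Iter 1: z = -0.6420 + 1.1140i, |z|^2 = 1.6532
Iter 2: z = -1.4708 + -0.3164i, |z|^2 = 2.2634
Iter 3: z = 1.4213 + 2.0447i, |z|^2 = 6.2006
Escaped at iteration 3

Answer: no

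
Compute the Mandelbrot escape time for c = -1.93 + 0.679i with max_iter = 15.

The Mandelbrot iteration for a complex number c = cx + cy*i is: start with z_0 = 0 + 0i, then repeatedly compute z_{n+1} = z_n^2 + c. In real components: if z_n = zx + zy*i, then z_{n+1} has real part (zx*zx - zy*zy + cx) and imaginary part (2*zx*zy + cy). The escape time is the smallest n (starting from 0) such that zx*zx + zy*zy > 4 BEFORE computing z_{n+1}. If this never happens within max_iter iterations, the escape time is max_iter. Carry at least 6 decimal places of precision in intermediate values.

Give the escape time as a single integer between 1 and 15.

z_0 = 0 + 0i, c = -1.9300 + 0.6790i
Iter 1: z = -1.9300 + 0.6790i, |z|^2 = 4.1859
Escaped at iteration 1

Answer: 1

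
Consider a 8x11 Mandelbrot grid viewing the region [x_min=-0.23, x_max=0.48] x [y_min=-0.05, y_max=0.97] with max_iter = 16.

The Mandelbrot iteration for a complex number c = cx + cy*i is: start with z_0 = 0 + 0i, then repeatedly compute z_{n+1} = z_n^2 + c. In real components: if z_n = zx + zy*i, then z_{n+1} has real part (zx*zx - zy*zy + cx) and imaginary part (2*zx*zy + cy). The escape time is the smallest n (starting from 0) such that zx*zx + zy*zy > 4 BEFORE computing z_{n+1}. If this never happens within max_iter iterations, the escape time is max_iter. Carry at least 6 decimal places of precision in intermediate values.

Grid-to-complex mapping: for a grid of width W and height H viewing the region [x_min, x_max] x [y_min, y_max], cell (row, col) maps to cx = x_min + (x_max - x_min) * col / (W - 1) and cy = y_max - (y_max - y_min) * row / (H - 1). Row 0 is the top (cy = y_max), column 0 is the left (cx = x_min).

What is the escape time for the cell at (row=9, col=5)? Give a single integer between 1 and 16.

z_0 = 0 + 0i, c = 0.2771 + 0.0520i
Iter 1: z = 0.2771 + 0.0520i, |z|^2 = 0.0795
Iter 2: z = 0.3512 + 0.0808i, |z|^2 = 0.1299
Iter 3: z = 0.3940 + 0.1088i, |z|^2 = 0.1671
Iter 4: z = 0.4205 + 0.1377i, |z|^2 = 0.1958
Iter 5: z = 0.4350 + 0.1678i, |z|^2 = 0.2174
Iter 6: z = 0.4382 + 0.1980i, |z|^2 = 0.2313
Iter 7: z = 0.4300 + 0.2256i, |z|^2 = 0.2358
Iter 8: z = 0.4111 + 0.2460i, |z|^2 = 0.2295
Iter 9: z = 0.3857 + 0.2543i, |z|^2 = 0.2134
Iter 10: z = 0.3613 + 0.2481i, |z|^2 = 0.1921
Iter 11: z = 0.3461 + 0.2313i, |z|^2 = 0.1733
Iter 12: z = 0.3434 + 0.2121i, |z|^2 = 0.1629
Iter 13: z = 0.3501 + 0.1977i, |z|^2 = 0.1616
Iter 14: z = 0.3606 + 0.1904i, |z|^2 = 0.1663
Iter 15: z = 0.3710 + 0.1893i, |z|^2 = 0.1735

Answer: 16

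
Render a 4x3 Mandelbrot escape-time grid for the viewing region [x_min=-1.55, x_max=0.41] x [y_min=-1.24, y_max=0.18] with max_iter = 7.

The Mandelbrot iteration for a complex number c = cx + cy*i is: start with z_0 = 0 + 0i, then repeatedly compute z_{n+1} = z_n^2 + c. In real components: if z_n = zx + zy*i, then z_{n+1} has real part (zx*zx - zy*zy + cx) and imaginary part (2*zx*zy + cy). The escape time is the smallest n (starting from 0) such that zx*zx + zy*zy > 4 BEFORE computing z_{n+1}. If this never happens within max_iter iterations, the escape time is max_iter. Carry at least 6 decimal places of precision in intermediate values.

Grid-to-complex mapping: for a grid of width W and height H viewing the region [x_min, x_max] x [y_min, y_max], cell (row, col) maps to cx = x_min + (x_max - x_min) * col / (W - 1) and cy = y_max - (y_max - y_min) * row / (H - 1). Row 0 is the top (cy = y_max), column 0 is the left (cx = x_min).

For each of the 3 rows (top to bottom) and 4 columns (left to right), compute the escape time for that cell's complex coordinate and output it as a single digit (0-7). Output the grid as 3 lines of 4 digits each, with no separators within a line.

(row=0, col=0): c = -1.5500 + 0.1800i → escape time 5
(row=0, col=1): c = -0.8967 + 0.1800i → escape time 7
(row=0, col=2): c = -0.2433 + 0.1800i → escape time 7
(row=0, col=3): c = 0.4100 + 0.1800i → escape time 7
(row=1, col=0): c = -1.5500 + -0.5300i → escape time 3
(row=1, col=1): c = -0.8967 + -0.5300i → escape time 5
(row=1, col=2): c = -0.2433 + -0.5300i → escape time 7
(row=1, col=3): c = 0.4100 + -0.5300i → escape time 7
(row=2, col=0): c = -1.5500 + -1.2400i → escape time 2
(row=2, col=1): c = -0.8967 + -1.2400i → escape time 3
(row=2, col=2): c = -0.2433 + -1.2400i → escape time 3
(row=2, col=3): c = 0.4100 + -1.2400i → escape time 2

Answer: 5777
3577
2332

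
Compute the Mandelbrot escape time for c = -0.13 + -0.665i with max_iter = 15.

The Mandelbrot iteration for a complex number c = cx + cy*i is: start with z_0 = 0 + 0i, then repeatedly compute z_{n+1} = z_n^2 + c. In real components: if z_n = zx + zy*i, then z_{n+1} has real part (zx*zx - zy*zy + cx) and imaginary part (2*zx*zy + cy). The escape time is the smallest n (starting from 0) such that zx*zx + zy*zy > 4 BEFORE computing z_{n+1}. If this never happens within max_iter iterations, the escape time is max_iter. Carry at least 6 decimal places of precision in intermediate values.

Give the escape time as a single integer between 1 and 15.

Answer: 15

Derivation:
z_0 = 0 + 0i, c = -0.1300 + -0.6650i
Iter 1: z = -0.1300 + -0.6650i, |z|^2 = 0.4591
Iter 2: z = -0.5553 + -0.4921i, |z|^2 = 0.5505
Iter 3: z = -0.0638 + -0.1184i, |z|^2 = 0.0181
Iter 4: z = -0.1400 + -0.6499i, |z|^2 = 0.4419
Iter 5: z = -0.5328 + -0.4831i, |z|^2 = 0.5172
Iter 6: z = -0.0795 + -0.1503i, |z|^2 = 0.0289
Iter 7: z = -0.1463 + -0.6411i, |z|^2 = 0.4324
Iter 8: z = -0.5196 + -0.4775i, |z|^2 = 0.4980
Iter 9: z = -0.0880 + -0.1688i, |z|^2 = 0.0362
Iter 10: z = -0.1508 + -0.6353i, |z|^2 = 0.4263
Iter 11: z = -0.5109 + -0.4735i, |z|^2 = 0.4852
Iter 12: z = -0.0932 + -0.1812i, |z|^2 = 0.0415
Iter 13: z = -0.1542 + -0.6312i, |z|^2 = 0.4222
Iter 14: z = -0.5047 + -0.4704i, |z|^2 = 0.4760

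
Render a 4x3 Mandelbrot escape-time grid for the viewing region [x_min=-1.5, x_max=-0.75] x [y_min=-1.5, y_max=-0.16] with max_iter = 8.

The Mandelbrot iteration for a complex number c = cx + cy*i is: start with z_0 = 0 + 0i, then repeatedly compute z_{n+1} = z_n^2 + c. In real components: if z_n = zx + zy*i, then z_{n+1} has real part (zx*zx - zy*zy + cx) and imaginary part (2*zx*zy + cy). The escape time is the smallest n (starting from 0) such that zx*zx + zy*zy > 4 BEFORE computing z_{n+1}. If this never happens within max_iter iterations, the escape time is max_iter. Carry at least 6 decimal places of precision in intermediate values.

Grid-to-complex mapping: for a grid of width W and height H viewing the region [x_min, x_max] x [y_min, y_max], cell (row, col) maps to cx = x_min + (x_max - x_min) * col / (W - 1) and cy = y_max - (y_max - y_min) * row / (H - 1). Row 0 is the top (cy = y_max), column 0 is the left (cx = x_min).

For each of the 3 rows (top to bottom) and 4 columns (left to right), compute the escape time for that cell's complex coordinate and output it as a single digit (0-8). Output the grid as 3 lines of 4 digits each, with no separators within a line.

(row=0, col=0): c = -1.5000 + -0.1600i → escape time 5
(row=0, col=1): c = -1.2500 + -0.1600i → escape time 8
(row=0, col=2): c = -1.0000 + -0.1600i → escape time 8
(row=0, col=3): c = -0.7500 + -0.1600i → escape time 8
(row=1, col=0): c = -1.5000 + -0.8300i → escape time 3
(row=1, col=1): c = -1.2500 + -0.8300i → escape time 3
(row=1, col=2): c = -1.0000 + -0.8300i → escape time 3
(row=1, col=3): c = -0.7500 + -0.8300i → escape time 4
(row=2, col=0): c = -1.5000 + -1.5000i → escape time 1
(row=2, col=1): c = -1.2500 + -1.5000i → escape time 2
(row=2, col=2): c = -1.0000 + -1.5000i → escape time 2
(row=2, col=3): c = -0.7500 + -1.5000i → escape time 2

Answer: 5888
3334
1222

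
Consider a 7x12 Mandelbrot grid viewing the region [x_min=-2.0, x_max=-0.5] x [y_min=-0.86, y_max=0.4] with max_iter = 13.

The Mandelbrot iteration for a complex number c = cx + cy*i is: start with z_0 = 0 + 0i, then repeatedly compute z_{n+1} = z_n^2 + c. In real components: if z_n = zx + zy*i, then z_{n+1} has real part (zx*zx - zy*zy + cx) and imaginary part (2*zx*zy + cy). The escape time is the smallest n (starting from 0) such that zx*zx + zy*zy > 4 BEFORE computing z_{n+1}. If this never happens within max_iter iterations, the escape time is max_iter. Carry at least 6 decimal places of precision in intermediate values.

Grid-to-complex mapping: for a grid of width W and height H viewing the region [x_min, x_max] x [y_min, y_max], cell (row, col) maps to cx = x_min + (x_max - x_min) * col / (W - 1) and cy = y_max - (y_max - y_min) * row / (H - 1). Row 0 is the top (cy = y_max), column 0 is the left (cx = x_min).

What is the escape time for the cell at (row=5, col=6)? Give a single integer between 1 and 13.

z_0 = 0 + 0i, c = -0.5000 + -0.1727i
Iter 1: z = -0.5000 + -0.1727i, |z|^2 = 0.2798
Iter 2: z = -0.2798 + 0.0000i, |z|^2 = 0.0783
Iter 3: z = -0.4217 + -0.1727i, |z|^2 = 0.2077
Iter 4: z = -0.3520 + -0.0271i, |z|^2 = 0.1246
Iter 5: z = -0.3768 + -0.1537i, |z|^2 = 0.1656
Iter 6: z = -0.3816 + -0.0569i, |z|^2 = 0.1489
Iter 7: z = -0.3576 + -0.1293i, |z|^2 = 0.1446
Iter 8: z = -0.3888 + -0.0803i, |z|^2 = 0.1576
Iter 9: z = -0.3552 + -0.1103i, |z|^2 = 0.1384
Iter 10: z = -0.3860 + -0.0944i, |z|^2 = 0.1579
Iter 11: z = -0.3599 + -0.0999i, |z|^2 = 0.1395
Iter 12: z = -0.3804 + -0.1008i, |z|^2 = 0.1549

Answer: 13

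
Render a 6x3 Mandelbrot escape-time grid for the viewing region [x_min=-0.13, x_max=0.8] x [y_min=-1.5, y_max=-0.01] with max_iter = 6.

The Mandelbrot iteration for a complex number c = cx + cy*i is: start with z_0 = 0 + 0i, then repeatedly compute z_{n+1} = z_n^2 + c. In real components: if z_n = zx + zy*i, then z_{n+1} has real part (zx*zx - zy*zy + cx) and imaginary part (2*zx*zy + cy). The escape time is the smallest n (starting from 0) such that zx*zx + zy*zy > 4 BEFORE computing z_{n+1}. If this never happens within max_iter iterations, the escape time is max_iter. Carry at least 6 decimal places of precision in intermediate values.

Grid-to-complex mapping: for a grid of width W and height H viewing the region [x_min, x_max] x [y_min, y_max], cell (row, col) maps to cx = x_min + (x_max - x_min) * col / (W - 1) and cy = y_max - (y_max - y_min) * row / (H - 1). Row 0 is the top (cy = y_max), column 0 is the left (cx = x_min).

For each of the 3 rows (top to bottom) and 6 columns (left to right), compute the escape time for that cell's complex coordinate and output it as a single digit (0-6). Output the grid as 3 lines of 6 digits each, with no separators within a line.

(row=0, col=0): c = -0.1300 + -0.0100i → escape time 6
(row=0, col=1): c = 0.0560 + -0.0100i → escape time 6
(row=0, col=2): c = 0.2420 + -0.0100i → escape time 6
(row=0, col=3): c = 0.4280 + -0.0100i → escape time 6
(row=0, col=4): c = 0.6140 + -0.0100i → escape time 4
(row=0, col=5): c = 0.8000 + -0.0100i → escape time 3
(row=1, col=0): c = -0.1300 + -0.7550i → escape time 6
(row=1, col=1): c = 0.0560 + -0.7550i → escape time 6
(row=1, col=2): c = 0.2420 + -0.7550i → escape time 5
(row=1, col=3): c = 0.4280 + -0.7550i → escape time 4
(row=1, col=4): c = 0.6140 + -0.7550i → escape time 3
(row=1, col=5): c = 0.8000 + -0.7550i → escape time 2
(row=2, col=0): c = -0.1300 + -1.5000i → escape time 2
(row=2, col=1): c = 0.0560 + -1.5000i → escape time 2
(row=2, col=2): c = 0.2420 + -1.5000i → escape time 2
(row=2, col=3): c = 0.4280 + -1.5000i → escape time 2
(row=2, col=4): c = 0.6140 + -1.5000i → escape time 2
(row=2, col=5): c = 0.8000 + -1.5000i → escape time 2

Answer: 666643
665432
222222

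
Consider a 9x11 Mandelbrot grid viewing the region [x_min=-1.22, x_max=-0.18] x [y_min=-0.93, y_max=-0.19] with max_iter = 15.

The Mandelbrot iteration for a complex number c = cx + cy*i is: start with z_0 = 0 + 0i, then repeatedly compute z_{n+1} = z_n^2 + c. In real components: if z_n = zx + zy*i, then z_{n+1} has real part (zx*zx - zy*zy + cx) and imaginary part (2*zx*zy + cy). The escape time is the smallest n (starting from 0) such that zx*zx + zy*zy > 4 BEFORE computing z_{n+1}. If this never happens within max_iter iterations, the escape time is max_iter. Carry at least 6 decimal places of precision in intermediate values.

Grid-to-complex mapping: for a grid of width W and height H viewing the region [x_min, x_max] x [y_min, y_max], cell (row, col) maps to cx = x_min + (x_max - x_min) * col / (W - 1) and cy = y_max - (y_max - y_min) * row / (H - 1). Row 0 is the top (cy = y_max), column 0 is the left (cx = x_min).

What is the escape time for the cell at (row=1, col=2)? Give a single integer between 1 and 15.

Answer: 15

Derivation:
z_0 = 0 + 0i, c = -0.9600 + -0.2640i
Iter 1: z = -0.9600 + -0.2640i, |z|^2 = 0.9913
Iter 2: z = -0.1081 + 0.2429i, |z|^2 = 0.0707
Iter 3: z = -1.0073 + -0.3165i, |z|^2 = 1.1148
Iter 4: z = -0.0455 + 0.3736i, |z|^2 = 0.1417
Iter 5: z = -1.0975 + -0.2980i, |z|^2 = 1.2934
Iter 6: z = 0.1558 + 0.3902i, |z|^2 = 0.1765
Iter 7: z = -1.0880 + -0.1424i, |z|^2 = 1.2039
Iter 8: z = 0.2034 + 0.0459i, |z|^2 = 0.0435
Iter 9: z = -0.9208 + -0.2453i, |z|^2 = 0.9080
Iter 10: z = -0.1724 + 0.1877i, |z|^2 = 0.0650
Iter 11: z = -0.9655 + -0.3287i, |z|^2 = 1.0403
Iter 12: z = -0.1358 + 0.3708i, |z|^2 = 0.1559
Iter 13: z = -1.0790 + -0.3647i, |z|^2 = 1.2974
Iter 14: z = 0.0713 + 0.5231i, |z|^2 = 0.2787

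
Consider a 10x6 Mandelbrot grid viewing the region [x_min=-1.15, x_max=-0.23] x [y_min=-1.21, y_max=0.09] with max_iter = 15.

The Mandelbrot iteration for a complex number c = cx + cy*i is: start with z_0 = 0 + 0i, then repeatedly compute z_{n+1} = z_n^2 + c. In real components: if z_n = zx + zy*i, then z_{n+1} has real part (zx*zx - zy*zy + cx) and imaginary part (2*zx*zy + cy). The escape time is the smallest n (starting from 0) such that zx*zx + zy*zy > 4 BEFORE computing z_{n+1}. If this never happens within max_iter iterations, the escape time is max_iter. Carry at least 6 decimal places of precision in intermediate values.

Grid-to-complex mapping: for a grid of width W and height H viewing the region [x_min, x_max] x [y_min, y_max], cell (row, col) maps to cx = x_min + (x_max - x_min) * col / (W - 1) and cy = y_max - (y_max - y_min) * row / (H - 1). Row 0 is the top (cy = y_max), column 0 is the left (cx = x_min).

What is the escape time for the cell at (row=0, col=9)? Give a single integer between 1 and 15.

z_0 = 0 + 0i, c = -0.2300 + 0.0900i
Iter 1: z = -0.2300 + 0.0900i, |z|^2 = 0.0610
Iter 2: z = -0.1852 + 0.0486i, |z|^2 = 0.0367
Iter 3: z = -0.1981 + 0.0720i, |z|^2 = 0.0444
Iter 4: z = -0.1960 + 0.0615i, |z|^2 = 0.0422
Iter 5: z = -0.1954 + 0.0659i, |z|^2 = 0.0425
Iter 6: z = -0.1962 + 0.0642i, |z|^2 = 0.0426
Iter 7: z = -0.1956 + 0.0648i, |z|^2 = 0.0425
Iter 8: z = -0.1959 + 0.0646i, |z|^2 = 0.0426
Iter 9: z = -0.1958 + 0.0647i, |z|^2 = 0.0425
Iter 10: z = -0.1958 + 0.0647i, |z|^2 = 0.0425
Iter 11: z = -0.1958 + 0.0647i, |z|^2 = 0.0425
Iter 12: z = -0.1958 + 0.0647i, |z|^2 = 0.0425
Iter 13: z = -0.1958 + 0.0647i, |z|^2 = 0.0425
Iter 14: z = -0.1958 + 0.0647i, |z|^2 = 0.0425

Answer: 15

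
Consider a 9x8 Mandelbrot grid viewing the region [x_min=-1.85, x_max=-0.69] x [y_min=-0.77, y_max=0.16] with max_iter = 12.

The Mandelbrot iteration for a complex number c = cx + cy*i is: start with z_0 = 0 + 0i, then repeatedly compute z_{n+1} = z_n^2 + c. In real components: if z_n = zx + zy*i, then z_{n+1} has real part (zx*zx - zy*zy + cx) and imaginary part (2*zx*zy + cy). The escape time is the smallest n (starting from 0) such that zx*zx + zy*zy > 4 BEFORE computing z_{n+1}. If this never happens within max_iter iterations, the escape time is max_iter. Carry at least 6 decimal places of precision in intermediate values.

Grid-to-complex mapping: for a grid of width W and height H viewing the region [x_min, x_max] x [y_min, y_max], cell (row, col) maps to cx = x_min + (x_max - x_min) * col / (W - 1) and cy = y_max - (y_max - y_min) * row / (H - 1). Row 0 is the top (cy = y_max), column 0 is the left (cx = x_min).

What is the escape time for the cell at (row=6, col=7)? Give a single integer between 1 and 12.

z_0 = 0 + 0i, c = -0.8350 + -0.6371i
Iter 1: z = -0.8350 + -0.6371i, |z|^2 = 1.1032
Iter 2: z = -0.5437 + 0.4269i, |z|^2 = 0.4779
Iter 3: z = -0.7216 + -1.1014i, |z|^2 = 1.7337
Iter 4: z = -1.5273 + 0.9523i, |z|^2 = 3.2396
Iter 5: z = 0.5907 + -3.5461i, |z|^2 = 12.9239
Escaped at iteration 5

Answer: 5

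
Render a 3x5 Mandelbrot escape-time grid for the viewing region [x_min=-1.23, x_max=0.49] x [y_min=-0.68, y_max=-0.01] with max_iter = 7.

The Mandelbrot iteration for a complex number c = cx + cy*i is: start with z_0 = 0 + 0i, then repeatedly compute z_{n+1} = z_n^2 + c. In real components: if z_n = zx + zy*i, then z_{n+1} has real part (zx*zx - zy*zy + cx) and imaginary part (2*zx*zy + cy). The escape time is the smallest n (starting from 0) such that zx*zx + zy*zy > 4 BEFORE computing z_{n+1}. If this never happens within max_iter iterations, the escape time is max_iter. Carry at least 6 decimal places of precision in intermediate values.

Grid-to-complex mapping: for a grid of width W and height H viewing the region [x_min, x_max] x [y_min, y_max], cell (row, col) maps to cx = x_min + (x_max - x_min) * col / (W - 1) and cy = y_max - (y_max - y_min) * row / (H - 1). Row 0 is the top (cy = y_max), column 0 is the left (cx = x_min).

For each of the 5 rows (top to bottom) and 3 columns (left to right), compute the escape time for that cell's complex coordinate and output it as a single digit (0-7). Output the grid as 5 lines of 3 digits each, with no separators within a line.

Answer: 775
775
776
475
374

Derivation:
(row=0, col=0): c = -1.2300 + -0.0100i → escape time 7
(row=0, col=1): c = -0.3700 + -0.0100i → escape time 7
(row=0, col=2): c = 0.4900 + -0.0100i → escape time 5
(row=1, col=0): c = -1.2300 + -0.1775i → escape time 7
(row=1, col=1): c = -0.3700 + -0.1775i → escape time 7
(row=1, col=2): c = 0.4900 + -0.1775i → escape time 5
(row=2, col=0): c = -1.2300 + -0.3450i → escape time 7
(row=2, col=1): c = -0.3700 + -0.3450i → escape time 7
(row=2, col=2): c = 0.4900 + -0.3450i → escape time 6
(row=3, col=0): c = -1.2300 + -0.5125i → escape time 4
(row=3, col=1): c = -0.3700 + -0.5125i → escape time 7
(row=3, col=2): c = 0.4900 + -0.5125i → escape time 5
(row=4, col=0): c = -1.2300 + -0.6800i → escape time 3
(row=4, col=1): c = -0.3700 + -0.6800i → escape time 7
(row=4, col=2): c = 0.4900 + -0.6800i → escape time 4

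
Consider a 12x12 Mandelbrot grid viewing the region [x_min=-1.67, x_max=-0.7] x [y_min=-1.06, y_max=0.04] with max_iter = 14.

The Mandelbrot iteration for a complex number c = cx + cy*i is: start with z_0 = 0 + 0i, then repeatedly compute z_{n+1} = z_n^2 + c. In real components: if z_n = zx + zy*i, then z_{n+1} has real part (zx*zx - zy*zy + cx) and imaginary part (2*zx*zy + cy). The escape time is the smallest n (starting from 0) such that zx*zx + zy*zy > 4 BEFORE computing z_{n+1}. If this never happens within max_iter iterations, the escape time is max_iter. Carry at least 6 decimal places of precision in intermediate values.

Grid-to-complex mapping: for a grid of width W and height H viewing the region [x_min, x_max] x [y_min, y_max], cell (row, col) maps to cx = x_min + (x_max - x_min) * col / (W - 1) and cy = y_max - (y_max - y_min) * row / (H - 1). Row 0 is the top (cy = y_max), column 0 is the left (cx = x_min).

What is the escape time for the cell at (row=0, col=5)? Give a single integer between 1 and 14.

Answer: 14

Derivation:
z_0 = 0 + 0i, c = -1.2291 + 0.0400i
Iter 1: z = -1.2291 + 0.0400i, |z|^2 = 1.5123
Iter 2: z = 0.2800 + -0.0583i, |z|^2 = 0.0818
Iter 3: z = -1.1541 + 0.0073i, |z|^2 = 1.3320
Iter 4: z = 0.1028 + 0.0231i, |z|^2 = 0.0111
Iter 5: z = -1.2191 + 0.0447i, |z|^2 = 1.4881
Iter 6: z = 0.2550 + -0.0691i, |z|^2 = 0.0698
Iter 7: z = -1.1688 + 0.0048i, |z|^2 = 1.3662
Iter 8: z = 0.1371 + 0.0289i, |z|^2 = 0.0196
Iter 9: z = -1.2111 + 0.0479i, |z|^2 = 1.4691
Iter 10: z = 0.2355 + -0.0761i, |z|^2 = 0.0612
Iter 11: z = -1.1794 + 0.0042i, |z|^2 = 1.3911
Iter 12: z = 0.1620 + 0.0301i, |z|^2 = 0.0271
Iter 13: z = -1.2038 + 0.0498i, |z|^2 = 1.4515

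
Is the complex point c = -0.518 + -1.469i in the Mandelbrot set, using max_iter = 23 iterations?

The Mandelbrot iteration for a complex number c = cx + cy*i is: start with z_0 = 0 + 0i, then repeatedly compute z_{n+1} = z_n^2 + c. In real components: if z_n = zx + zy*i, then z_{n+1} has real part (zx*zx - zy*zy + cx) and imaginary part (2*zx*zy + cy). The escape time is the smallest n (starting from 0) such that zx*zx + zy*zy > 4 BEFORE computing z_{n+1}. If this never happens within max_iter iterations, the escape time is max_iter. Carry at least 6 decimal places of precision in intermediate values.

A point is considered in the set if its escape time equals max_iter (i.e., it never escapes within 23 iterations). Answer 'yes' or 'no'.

Answer: no

Derivation:
z_0 = 0 + 0i, c = -0.5180 + -1.4690i
Iter 1: z = -0.5180 + -1.4690i, |z|^2 = 2.4263
Iter 2: z = -2.4076 + 0.0529i, |z|^2 = 5.7995
Escaped at iteration 2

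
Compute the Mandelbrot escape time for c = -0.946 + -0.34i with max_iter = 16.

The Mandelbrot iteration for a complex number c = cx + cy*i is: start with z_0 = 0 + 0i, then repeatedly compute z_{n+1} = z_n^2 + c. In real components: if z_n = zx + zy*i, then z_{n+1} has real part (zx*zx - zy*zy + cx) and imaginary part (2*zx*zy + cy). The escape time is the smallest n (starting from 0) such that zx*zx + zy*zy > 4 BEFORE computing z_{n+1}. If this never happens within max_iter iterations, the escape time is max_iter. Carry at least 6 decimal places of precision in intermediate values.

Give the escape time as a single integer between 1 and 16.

z_0 = 0 + 0i, c = -0.9460 + -0.3400i
Iter 1: z = -0.9460 + -0.3400i, |z|^2 = 1.0105
Iter 2: z = -0.1667 + 0.3033i, |z|^2 = 0.1198
Iter 3: z = -1.0102 + -0.4411i, |z|^2 = 1.2151
Iter 4: z = -0.1201 + 0.5512i, |z|^2 = 0.3182
Iter 5: z = -1.2354 + -0.4724i, |z|^2 = 1.7494
Iter 6: z = 0.3571 + 0.8271i, |z|^2 = 0.8117
Iter 7: z = -1.5027 + 0.2507i, |z|^2 = 2.3209
Iter 8: z = 1.2491 + -1.0935i, |z|^2 = 2.7561
Iter 9: z = -0.5815 + -3.0719i, |z|^2 = 9.7746
Escaped at iteration 9

Answer: 9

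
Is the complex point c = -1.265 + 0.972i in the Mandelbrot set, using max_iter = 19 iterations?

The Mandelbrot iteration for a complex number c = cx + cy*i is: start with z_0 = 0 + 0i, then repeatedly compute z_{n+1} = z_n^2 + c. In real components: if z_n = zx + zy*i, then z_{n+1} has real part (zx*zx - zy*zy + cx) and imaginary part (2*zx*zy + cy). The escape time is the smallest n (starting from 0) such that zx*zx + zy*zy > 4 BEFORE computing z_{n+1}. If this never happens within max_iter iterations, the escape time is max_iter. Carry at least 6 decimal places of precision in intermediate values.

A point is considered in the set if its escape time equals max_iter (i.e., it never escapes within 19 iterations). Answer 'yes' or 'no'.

Answer: no

Derivation:
z_0 = 0 + 0i, c = -1.2650 + 0.9720i
Iter 1: z = -1.2650 + 0.9720i, |z|^2 = 2.5450
Iter 2: z = -0.6096 + -1.4872i, |z|^2 = 2.5832
Iter 3: z = -3.1051 + 2.7850i, |z|^2 = 17.3979
Escaped at iteration 3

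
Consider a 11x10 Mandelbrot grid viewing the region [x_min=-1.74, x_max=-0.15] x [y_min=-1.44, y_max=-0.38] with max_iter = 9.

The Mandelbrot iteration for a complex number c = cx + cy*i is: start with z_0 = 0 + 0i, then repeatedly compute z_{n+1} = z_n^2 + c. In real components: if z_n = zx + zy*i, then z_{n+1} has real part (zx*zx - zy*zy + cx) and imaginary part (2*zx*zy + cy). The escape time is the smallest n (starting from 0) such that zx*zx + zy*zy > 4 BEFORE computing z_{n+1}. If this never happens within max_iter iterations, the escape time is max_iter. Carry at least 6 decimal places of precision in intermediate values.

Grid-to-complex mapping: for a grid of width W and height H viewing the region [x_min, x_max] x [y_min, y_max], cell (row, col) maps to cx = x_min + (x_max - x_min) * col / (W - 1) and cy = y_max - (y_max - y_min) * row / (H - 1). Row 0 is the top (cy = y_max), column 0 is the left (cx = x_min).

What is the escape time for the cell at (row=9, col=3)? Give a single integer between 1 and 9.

Answer: 2

Derivation:
z_0 = 0 + 0i, c = -1.2630 + -1.4400i
Iter 1: z = -1.2630 + -1.4400i, |z|^2 = 3.6688
Iter 2: z = -1.7414 + 2.1974i, |z|^2 = 7.8613
Escaped at iteration 2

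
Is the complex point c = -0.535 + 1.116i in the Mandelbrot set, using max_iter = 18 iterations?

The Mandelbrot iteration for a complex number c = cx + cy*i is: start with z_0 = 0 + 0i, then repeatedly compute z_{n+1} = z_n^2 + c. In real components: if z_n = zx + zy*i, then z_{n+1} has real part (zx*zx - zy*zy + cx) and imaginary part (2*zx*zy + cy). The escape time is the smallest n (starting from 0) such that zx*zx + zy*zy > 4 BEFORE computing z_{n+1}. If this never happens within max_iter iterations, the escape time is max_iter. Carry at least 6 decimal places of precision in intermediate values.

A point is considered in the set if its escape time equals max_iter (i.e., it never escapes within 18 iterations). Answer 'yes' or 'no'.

z_0 = 0 + 0i, c = -0.5350 + 1.1160i
Iter 1: z = -0.5350 + 1.1160i, |z|^2 = 1.5317
Iter 2: z = -1.4942 + -0.0781i, |z|^2 = 2.2388
Iter 3: z = 1.6916 + 1.3495i, |z|^2 = 4.6826
Escaped at iteration 3

Answer: no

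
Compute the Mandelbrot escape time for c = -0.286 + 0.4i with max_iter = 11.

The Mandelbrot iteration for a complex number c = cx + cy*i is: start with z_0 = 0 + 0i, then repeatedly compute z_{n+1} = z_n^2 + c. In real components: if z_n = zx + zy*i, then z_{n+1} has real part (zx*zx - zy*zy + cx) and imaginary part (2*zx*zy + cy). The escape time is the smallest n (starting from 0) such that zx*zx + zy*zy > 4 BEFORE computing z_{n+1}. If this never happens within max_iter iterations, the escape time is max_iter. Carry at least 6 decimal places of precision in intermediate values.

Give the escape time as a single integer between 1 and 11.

z_0 = 0 + 0i, c = -0.2860 + 0.4000i
Iter 1: z = -0.2860 + 0.4000i, |z|^2 = 0.2418
Iter 2: z = -0.3642 + 0.1712i, |z|^2 = 0.1620
Iter 3: z = -0.1827 + 0.2753i, |z|^2 = 0.1092
Iter 4: z = -0.3284 + 0.2994i, |z|^2 = 0.1975
Iter 5: z = -0.2678 + 0.2033i, |z|^2 = 0.1131
Iter 6: z = -0.2556 + 0.2911i, |z|^2 = 0.1501
Iter 7: z = -0.3054 + 0.2512i, |z|^2 = 0.1564
Iter 8: z = -0.2558 + 0.2466i, |z|^2 = 0.1262
Iter 9: z = -0.2814 + 0.2738i, |z|^2 = 0.1541
Iter 10: z = -0.2818 + 0.2459i, |z|^2 = 0.1399

Answer: 11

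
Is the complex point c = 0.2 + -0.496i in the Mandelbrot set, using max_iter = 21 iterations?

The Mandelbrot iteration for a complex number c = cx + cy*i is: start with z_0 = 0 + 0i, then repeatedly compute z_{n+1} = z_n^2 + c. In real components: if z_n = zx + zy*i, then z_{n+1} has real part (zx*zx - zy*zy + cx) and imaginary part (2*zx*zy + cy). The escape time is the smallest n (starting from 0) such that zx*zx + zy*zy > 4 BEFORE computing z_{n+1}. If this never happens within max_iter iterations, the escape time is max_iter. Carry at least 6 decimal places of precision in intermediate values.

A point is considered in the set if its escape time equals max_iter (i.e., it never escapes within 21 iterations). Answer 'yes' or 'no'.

Answer: yes

Derivation:
z_0 = 0 + 0i, c = 0.2000 + -0.4960i
Iter 1: z = 0.2000 + -0.4960i, |z|^2 = 0.2860
Iter 2: z = -0.0060 + -0.6944i, |z|^2 = 0.4822
Iter 3: z = -0.2822 + -0.4876i, |z|^2 = 0.3174
Iter 4: z = 0.0418 + -0.2208i, |z|^2 = 0.0505
Iter 5: z = 0.1530 + -0.5145i, |z|^2 = 0.2881
Iter 6: z = -0.0413 + -0.6534i, |z|^2 = 0.4287
Iter 7: z = -0.2252 + -0.4421i, |z|^2 = 0.2462
Iter 8: z = 0.0553 + -0.2969i, |z|^2 = 0.0912
Iter 9: z = 0.1149 + -0.5288i, |z|^2 = 0.2929
Iter 10: z = -0.0665 + -0.6176i, |z|^2 = 0.3858
Iter 11: z = -0.1770 + -0.4139i, |z|^2 = 0.2026
Iter 12: z = 0.0600 + -0.3495i, |z|^2 = 0.1257
Iter 13: z = 0.0815 + -0.5379i, |z|^2 = 0.2960
Iter 14: z = -0.0827 + -0.5836i, |z|^2 = 0.3475
Iter 15: z = -0.1338 + -0.3994i, |z|^2 = 0.1774
Iter 16: z = 0.0584 + -0.3891i, |z|^2 = 0.1548
Iter 17: z = 0.0520 + -0.5414i, |z|^2 = 0.2958
Iter 18: z = -0.0904 + -0.5523i, |z|^2 = 0.3132
Iter 19: z = -0.0968 + -0.3961i, |z|^2 = 0.1663
Iter 20: z = 0.0525 + -0.4193i, |z|^2 = 0.1785
Did not escape in 21 iterations → in set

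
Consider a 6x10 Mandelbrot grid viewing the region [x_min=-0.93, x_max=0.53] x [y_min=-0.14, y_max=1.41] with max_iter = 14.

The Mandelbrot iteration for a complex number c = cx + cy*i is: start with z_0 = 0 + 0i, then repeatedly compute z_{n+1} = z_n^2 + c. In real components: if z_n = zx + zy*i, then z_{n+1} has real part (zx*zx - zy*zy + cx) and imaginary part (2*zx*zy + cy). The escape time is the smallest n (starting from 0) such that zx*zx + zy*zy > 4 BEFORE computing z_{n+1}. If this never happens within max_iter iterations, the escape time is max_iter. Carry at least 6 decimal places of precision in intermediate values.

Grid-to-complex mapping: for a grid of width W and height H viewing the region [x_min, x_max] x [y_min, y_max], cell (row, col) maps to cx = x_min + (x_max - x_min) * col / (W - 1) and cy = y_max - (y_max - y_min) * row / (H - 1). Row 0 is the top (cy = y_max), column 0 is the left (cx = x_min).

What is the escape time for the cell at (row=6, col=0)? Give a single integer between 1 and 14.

z_0 = 0 + 0i, c = -0.9300 + 0.3767i
Iter 1: z = -0.9300 + 0.3767i, |z|^2 = 1.0068
Iter 2: z = -0.2070 + -0.3239i, |z|^2 = 0.1478
Iter 3: z = -0.9921 + 0.5108i, |z|^2 = 1.2451
Iter 4: z = -0.2066 + -0.6368i, |z|^2 = 0.4482
Iter 5: z = -1.2928 + 0.6398i, |z|^2 = 2.0807
Iter 6: z = 0.3319 + -1.2776i, |z|^2 = 1.7425
Iter 7: z = -2.4522 + -0.4715i, |z|^2 = 6.2355
Escaped at iteration 7

Answer: 7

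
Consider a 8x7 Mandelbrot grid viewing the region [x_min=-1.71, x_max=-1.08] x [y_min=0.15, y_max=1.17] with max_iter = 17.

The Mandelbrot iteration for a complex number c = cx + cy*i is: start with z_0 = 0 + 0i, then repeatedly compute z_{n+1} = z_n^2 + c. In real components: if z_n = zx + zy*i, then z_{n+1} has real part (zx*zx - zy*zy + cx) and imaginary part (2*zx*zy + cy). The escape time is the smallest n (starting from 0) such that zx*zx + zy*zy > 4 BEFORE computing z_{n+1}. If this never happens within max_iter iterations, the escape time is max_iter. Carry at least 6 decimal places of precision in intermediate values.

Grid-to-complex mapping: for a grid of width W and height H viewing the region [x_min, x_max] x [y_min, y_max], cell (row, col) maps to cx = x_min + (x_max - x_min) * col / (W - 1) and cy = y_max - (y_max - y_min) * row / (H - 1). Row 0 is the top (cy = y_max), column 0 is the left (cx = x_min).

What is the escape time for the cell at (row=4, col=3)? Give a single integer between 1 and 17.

z_0 = 0 + 0i, c = -1.4400 + 0.4900i
Iter 1: z = -1.4400 + 0.4900i, |z|^2 = 2.3137
Iter 2: z = 0.3935 + -0.9212i, |z|^2 = 1.0035
Iter 3: z = -2.1338 + -0.2350i, |z|^2 = 4.6082
Escaped at iteration 3

Answer: 3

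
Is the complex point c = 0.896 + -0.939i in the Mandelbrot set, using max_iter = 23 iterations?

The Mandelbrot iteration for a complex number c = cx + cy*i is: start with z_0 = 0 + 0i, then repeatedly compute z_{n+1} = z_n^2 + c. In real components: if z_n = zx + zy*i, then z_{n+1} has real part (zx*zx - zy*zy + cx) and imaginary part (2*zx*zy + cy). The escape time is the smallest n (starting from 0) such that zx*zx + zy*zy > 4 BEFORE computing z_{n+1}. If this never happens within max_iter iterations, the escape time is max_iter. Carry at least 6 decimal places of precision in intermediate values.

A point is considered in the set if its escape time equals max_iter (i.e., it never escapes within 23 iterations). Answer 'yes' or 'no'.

Answer: no

Derivation:
z_0 = 0 + 0i, c = 0.8960 + -0.9390i
Iter 1: z = 0.8960 + -0.9390i, |z|^2 = 1.6845
Iter 2: z = 0.8171 + -2.6217i, |z|^2 = 7.5409
Escaped at iteration 2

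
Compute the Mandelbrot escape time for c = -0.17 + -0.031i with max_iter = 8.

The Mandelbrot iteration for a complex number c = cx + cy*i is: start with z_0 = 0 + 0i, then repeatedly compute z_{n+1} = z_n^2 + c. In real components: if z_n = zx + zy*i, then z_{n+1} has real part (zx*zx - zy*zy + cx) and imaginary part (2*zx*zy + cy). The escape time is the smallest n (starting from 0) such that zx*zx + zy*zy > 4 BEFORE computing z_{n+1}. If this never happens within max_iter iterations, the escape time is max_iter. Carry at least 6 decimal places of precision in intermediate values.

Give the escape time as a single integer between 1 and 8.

z_0 = 0 + 0i, c = -0.1700 + -0.0310i
Iter 1: z = -0.1700 + -0.0310i, |z|^2 = 0.0299
Iter 2: z = -0.1421 + -0.0205i, |z|^2 = 0.0206
Iter 3: z = -0.1502 + -0.0252i, |z|^2 = 0.0232
Iter 4: z = -0.1481 + -0.0234i, |z|^2 = 0.0225
Iter 5: z = -0.1486 + -0.0241i, |z|^2 = 0.0227
Iter 6: z = -0.1485 + -0.0238i, |z|^2 = 0.0226
Iter 7: z = -0.1485 + -0.0239i, |z|^2 = 0.0226

Answer: 8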